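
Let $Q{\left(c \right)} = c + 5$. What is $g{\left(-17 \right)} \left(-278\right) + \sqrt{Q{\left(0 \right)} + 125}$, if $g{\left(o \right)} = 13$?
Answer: $-3614 + \sqrt{130} \approx -3602.6$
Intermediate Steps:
$Q{\left(c \right)} = 5 + c$
$g{\left(-17 \right)} \left(-278\right) + \sqrt{Q{\left(0 \right)} + 125} = 13 \left(-278\right) + \sqrt{\left(5 + 0\right) + 125} = -3614 + \sqrt{5 + 125} = -3614 + \sqrt{130}$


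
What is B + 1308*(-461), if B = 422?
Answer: -602566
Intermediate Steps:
B + 1308*(-461) = 422 + 1308*(-461) = 422 - 602988 = -602566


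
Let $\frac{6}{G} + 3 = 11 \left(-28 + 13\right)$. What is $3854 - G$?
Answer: $\frac{107913}{28} \approx 3854.0$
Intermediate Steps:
$G = - \frac{1}{28}$ ($G = \frac{6}{-3 + 11 \left(-28 + 13\right)} = \frac{6}{-3 + 11 \left(-15\right)} = \frac{6}{-3 - 165} = \frac{6}{-168} = 6 \left(- \frac{1}{168}\right) = - \frac{1}{28} \approx -0.035714$)
$3854 - G = 3854 - - \frac{1}{28} = 3854 + \frac{1}{28} = \frac{107913}{28}$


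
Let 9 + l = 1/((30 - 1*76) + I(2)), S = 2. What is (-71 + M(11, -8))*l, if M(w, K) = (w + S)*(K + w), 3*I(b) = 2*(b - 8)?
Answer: 7216/25 ≈ 288.64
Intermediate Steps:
I(b) = -16/3 + 2*b/3 (I(b) = (2*(b - 8))/3 = (2*(-8 + b))/3 = (-16 + 2*b)/3 = -16/3 + 2*b/3)
l = -451/50 (l = -9 + 1/((30 - 1*76) + (-16/3 + (⅔)*2)) = -9 + 1/((30 - 76) + (-16/3 + 4/3)) = -9 + 1/(-46 - 4) = -9 + 1/(-50) = -9 - 1/50 = -451/50 ≈ -9.0200)
M(w, K) = (2 + w)*(K + w) (M(w, K) = (w + 2)*(K + w) = (2 + w)*(K + w))
(-71 + M(11, -8))*l = (-71 + (11² + 2*(-8) + 2*11 - 8*11))*(-451/50) = (-71 + (121 - 16 + 22 - 88))*(-451/50) = (-71 + 39)*(-451/50) = -32*(-451/50) = 7216/25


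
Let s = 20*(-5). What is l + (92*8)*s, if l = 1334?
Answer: -72266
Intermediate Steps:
s = -100
l + (92*8)*s = 1334 + (92*8)*(-100) = 1334 + 736*(-100) = 1334 - 73600 = -72266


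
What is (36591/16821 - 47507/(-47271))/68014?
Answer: 20069908/429214487499 ≈ 4.6760e-5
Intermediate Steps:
(36591/16821 - 47507/(-47271))/68014 = (36591*(1/16821) - 47507*(-1/47271))*(1/68014) = (12197/5607 + 47507/47271)*(1/68014) = (40139816/12621357)*(1/68014) = 20069908/429214487499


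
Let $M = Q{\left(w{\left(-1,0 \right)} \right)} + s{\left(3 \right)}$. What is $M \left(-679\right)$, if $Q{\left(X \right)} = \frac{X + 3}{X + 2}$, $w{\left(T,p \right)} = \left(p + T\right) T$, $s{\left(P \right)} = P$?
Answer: $- \frac{8827}{3} \approx -2942.3$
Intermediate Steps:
$w{\left(T,p \right)} = T \left(T + p\right)$ ($w{\left(T,p \right)} = \left(T + p\right) T = T \left(T + p\right)$)
$Q{\left(X \right)} = \frac{3 + X}{2 + X}$
$M = \frac{13}{3}$ ($M = \frac{3 - \left(-1 + 0\right)}{2 - \left(-1 + 0\right)} + 3 = \frac{3 - -1}{2 - -1} + 3 = \frac{3 + 1}{2 + 1} + 3 = \frac{1}{3} \cdot 4 + 3 = \frac{4}{3} + 3 = \frac{13}{3} \approx 4.3333$)
$M \left(-679\right) = \frac{13}{3} \left(-679\right) = - \frac{8827}{3}$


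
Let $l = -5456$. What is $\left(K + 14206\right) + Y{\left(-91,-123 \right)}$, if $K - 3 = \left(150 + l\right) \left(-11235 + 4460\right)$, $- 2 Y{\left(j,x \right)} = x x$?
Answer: $\frac{71909589}{2} \approx 3.5955 \cdot 10^{7}$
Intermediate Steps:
$Y{\left(j,x \right)} = - \frac{x^{2}}{2}$ ($Y{\left(j,x \right)} = - \frac{x x}{2} = - \frac{x^{2}}{2}$)
$K = 35948153$ ($K = 3 + \left(150 - 5456\right) \left(-11235 + 4460\right) = 3 - -35948150 = 3 + 35948150 = 35948153$)
$\left(K + 14206\right) + Y{\left(-91,-123 \right)} = \left(35948153 + 14206\right) - \frac{\left(-123\right)^{2}}{2} = 35962359 - \frac{15129}{2} = \frac{71909589}{2}$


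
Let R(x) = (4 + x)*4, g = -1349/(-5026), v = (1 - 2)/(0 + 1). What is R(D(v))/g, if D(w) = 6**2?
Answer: 804160/1349 ≈ 596.12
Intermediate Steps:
v = -1 (v = -1/1 = -1*1 = -1)
D(w) = 36
g = 1349/5026 (g = -1349*(-1/5026) = 1349/5026 ≈ 0.26840)
R(x) = 16 + 4*x
R(D(v))/g = (16 + 4*36)/(1349/5026) = (16 + 144)*(5026/1349) = 160*(5026/1349) = 804160/1349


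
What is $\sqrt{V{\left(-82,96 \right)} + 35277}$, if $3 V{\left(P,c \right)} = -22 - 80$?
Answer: $\sqrt{35243} \approx 187.73$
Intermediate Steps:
$V{\left(P,c \right)} = -34$ ($V{\left(P,c \right)} = \frac{-22 - 80}{3} = \frac{1}{3} \left(-102\right) = -34$)
$\sqrt{V{\left(-82,96 \right)} + 35277} = \sqrt{-34 + 35277} = \sqrt{35243}$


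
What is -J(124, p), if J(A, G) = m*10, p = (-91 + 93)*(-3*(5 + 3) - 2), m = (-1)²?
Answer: -10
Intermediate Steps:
m = 1
p = -52 (p = 2*(-3*8 - 2) = 2*(-1*24 - 2) = 2*(-24 - 2) = 2*(-26) = -52)
J(A, G) = 10 (J(A, G) = 1*10 = 10)
-J(124, p) = -1*10 = -10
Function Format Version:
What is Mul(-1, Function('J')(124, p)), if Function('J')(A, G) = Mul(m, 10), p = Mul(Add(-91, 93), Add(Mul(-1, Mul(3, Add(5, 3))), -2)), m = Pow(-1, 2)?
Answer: -10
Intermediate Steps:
m = 1
p = -52 (p = Mul(2, Add(Mul(-1, Mul(3, 8)), -2)) = Mul(2, Add(Mul(-1, 24), -2)) = Mul(2, Add(-24, -2)) = Mul(2, -26) = -52)
Function('J')(A, G) = 10 (Function('J')(A, G) = Mul(1, 10) = 10)
Mul(-1, Function('J')(124, p)) = Mul(-1, 10) = -10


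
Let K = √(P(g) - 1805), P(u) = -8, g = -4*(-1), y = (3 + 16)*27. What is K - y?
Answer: -513 + 7*I*√37 ≈ -513.0 + 42.579*I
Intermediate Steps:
y = 513 (y = 19*27 = 513)
g = 4
K = 7*I*√37 (K = √(-8 - 1805) = √(-1813) = 7*I*√37 ≈ 42.579*I)
K - y = 7*I*√37 - 1*513 = 7*I*√37 - 513 = -513 + 7*I*√37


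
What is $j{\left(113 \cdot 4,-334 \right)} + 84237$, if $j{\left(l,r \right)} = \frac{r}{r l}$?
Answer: $\frac{38075125}{452} \approx 84237.0$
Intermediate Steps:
$j{\left(l,r \right)} = \frac{1}{l}$ ($j{\left(l,r \right)} = \frac{r}{l r} = r \frac{1}{l r} = \frac{1}{l}$)
$j{\left(113 \cdot 4,-334 \right)} + 84237 = \frac{1}{113 \cdot 4} + 84237 = \frac{1}{452} + 84237 = \frac{38075125}{452}$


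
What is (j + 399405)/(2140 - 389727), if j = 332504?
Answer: -731909/387587 ≈ -1.8884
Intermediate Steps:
(j + 399405)/(2140 - 389727) = (332504 + 399405)/(2140 - 389727) = 731909/(-387587) = 731909*(-1/387587) = -731909/387587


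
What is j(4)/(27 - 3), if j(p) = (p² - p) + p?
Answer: ⅔ ≈ 0.66667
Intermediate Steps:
j(p) = p²
j(4)/(27 - 3) = 4²/(27 - 3) = 16/24 = (1/24)*16 = ⅔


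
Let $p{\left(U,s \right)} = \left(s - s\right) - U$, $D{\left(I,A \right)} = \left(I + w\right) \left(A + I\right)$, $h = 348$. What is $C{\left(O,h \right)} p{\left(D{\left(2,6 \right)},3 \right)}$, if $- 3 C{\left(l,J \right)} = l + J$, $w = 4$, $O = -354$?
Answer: $-96$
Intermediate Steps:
$D{\left(I,A \right)} = \left(4 + I\right) \left(A + I\right)$ ($D{\left(I,A \right)} = \left(I + 4\right) \left(A + I\right) = \left(4 + I\right) \left(A + I\right)$)
$C{\left(l,J \right)} = - \frac{J}{3} - \frac{l}{3}$ ($C{\left(l,J \right)} = - \frac{l + J}{3} = - \frac{J + l}{3} = - \frac{J}{3} - \frac{l}{3}$)
$p{\left(U,s \right)} = - U$ ($p{\left(U,s \right)} = 0 - U = - U$)
$C{\left(O,h \right)} p{\left(D{\left(2,6 \right)},3 \right)} = \left(\left(- \frac{1}{3}\right) 348 - -118\right) \left(- (2^{2} + 4 \cdot 6 + 4 \cdot 2 + 6 \cdot 2)\right) = \left(-116 + 118\right) \left(- (4 + 24 + 8 + 12)\right) = 2 \left(\left(-1\right) 48\right) = 2 \left(-48\right) = -96$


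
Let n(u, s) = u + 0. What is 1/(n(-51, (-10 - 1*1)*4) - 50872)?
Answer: -1/50923 ≈ -1.9637e-5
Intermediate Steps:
n(u, s) = u
1/(n(-51, (-10 - 1*1)*4) - 50872) = 1/(-51 - 50872) = 1/(-50923) = -1/50923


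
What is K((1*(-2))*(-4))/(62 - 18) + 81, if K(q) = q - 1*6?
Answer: 1783/22 ≈ 81.045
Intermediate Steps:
K(q) = -6 + q (K(q) = q - 6 = -6 + q)
K((1*(-2))*(-4))/(62 - 18) + 81 = (-6 + (1*(-2))*(-4))/(62 - 18) + 81 = (-6 - 2*(-4))/44 + 81 = (-6 + 8)*(1/44) + 81 = 2*(1/44) + 81 = 1/22 + 81 = 1783/22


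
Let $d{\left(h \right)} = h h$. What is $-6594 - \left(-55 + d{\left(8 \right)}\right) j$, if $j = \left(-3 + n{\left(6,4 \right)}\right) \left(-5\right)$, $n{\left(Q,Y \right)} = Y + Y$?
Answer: $-6369$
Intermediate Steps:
$d{\left(h \right)} = h^{2}$
$n{\left(Q,Y \right)} = 2 Y$
$j = -25$ ($j = \left(-3 + 2 \cdot 4\right) \left(-5\right) = \left(-3 + 8\right) \left(-5\right) = 5 \left(-5\right) = -25$)
$-6594 - \left(-55 + d{\left(8 \right)}\right) j = -6594 - \left(-55 + 8^{2}\right) \left(-25\right) = -6594 - \left(-55 + 64\right) \left(-25\right) = -6594 - 9 \left(-25\right) = -6594 - -225 = -6594 + 225 = -6369$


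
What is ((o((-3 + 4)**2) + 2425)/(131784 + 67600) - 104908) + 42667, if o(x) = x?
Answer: -6204928559/99692 ≈ -62241.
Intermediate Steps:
((o((-3 + 4)**2) + 2425)/(131784 + 67600) - 104908) + 42667 = (((-3 + 4)**2 + 2425)/(131784 + 67600) - 104908) + 42667 = ((1**2 + 2425)/199384 - 104908) + 42667 = ((1 + 2425)*(1/199384) - 104908) + 42667 = (2426*(1/199384) - 104908) + 42667 = (1213/99692 - 104908) + 42667 = -10458487123/99692 + 42667 = -6204928559/99692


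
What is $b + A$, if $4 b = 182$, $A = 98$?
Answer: $\frac{287}{2} \approx 143.5$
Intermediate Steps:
$b = \frac{91}{2}$ ($b = \frac{1}{4} \cdot 182 = \frac{91}{2} \approx 45.5$)
$b + A = \frac{91}{2} + 98 = \frac{287}{2}$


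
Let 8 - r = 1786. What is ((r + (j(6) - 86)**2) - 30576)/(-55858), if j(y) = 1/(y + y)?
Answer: 3596015/8043552 ≈ 0.44707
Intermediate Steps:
r = -1778 (r = 8 - 1*1786 = 8 - 1786 = -1778)
j(y) = 1/(2*y)
((r + (j(6) - 86)**2) - 30576)/(-55858) = ((-1778 + ((1/2)/6 - 86)**2) - 30576)/(-55858) = ((-1778 + ((1/2)*(1/6) - 86)**2) - 30576)*(-1/55858) = ((-1778 + (1/12 - 86)**2) - 30576)*(-1/55858) = ((-1778 + (-1031/12)**2) - 30576)*(-1/55858) = ((-1778 + 1062961/144) - 30576)*(-1/55858) = (806929/144 - 30576)*(-1/55858) = -3596015/144*(-1/55858) = 3596015/8043552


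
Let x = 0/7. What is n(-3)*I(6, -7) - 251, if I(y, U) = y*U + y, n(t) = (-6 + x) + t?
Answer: 73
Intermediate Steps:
x = 0 (x = 0*(1/7) = 0)
n(t) = -6 + t (n(t) = (-6 + 0) + t = -6 + t)
I(y, U) = y + U*y (I(y, U) = U*y + y = y + U*y)
n(-3)*I(6, -7) - 251 = (-6 - 3)*(6*(1 - 7)) - 251 = -54*(-6) - 251 = -9*(-36) - 251 = 324 - 251 = 73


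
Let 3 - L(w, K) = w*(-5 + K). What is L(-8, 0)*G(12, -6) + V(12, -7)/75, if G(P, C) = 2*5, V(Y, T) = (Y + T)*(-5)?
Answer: -1111/3 ≈ -370.33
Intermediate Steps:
V(Y, T) = -5*T - 5*Y (V(Y, T) = (T + Y)*(-5) = -5*T - 5*Y)
L(w, K) = 3 - w*(-5 + K)
G(P, C) = 10
L(-8, 0)*G(12, -6) + V(12, -7)/75 = (3 + 5*(-8) - 1*0*(-8))*10 + (-5*(-7) - 5*12)/75 = (3 - 40 + 0)*10 + (35 - 60)*(1/75) = -37*10 - 25*1/75 = -370 - ⅓ = -1111/3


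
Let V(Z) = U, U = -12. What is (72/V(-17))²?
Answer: 36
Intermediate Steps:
V(Z) = -12
(72/V(-17))² = (72/(-12))² = (72*(-1/12))² = (-6)² = 36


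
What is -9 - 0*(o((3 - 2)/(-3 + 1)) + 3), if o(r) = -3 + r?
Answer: -9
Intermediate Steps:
-9 - 0*(o((3 - 2)/(-3 + 1)) + 3) = -9 - 0*((-3 + (3 - 2)/(-3 + 1)) + 3) = -9 - 0*((-3 + 1/(-2)) + 3) = -9 - 0*((-3 + 1*(-½)) + 3) = -9 - 0*((-3 - ½) + 3) = -9 - 0*(-7/2 + 3) = -9 - 0*(-1)/2 = -9 - 34*0 = -9 + 0 = -9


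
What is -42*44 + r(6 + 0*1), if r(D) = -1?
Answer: -1849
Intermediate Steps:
-42*44 + r(6 + 0*1) = -42*44 - 1 = -1848 - 1 = -1849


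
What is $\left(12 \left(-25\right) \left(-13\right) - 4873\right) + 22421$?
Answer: $21448$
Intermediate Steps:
$\left(12 \left(-25\right) \left(-13\right) - 4873\right) + 22421 = \left(\left(-300\right) \left(-13\right) - 4873\right) + 22421 = \left(3900 - 4873\right) + 22421 = -973 + 22421 = 21448$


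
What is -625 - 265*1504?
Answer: -399185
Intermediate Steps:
-625 - 265*1504 = -625 - 398560 = -399185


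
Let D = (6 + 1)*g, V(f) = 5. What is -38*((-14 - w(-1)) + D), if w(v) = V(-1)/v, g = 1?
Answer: 76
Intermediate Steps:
D = 7 (D = (6 + 1)*1 = 7*1 = 7)
w(v) = 5/v
-38*((-14 - w(-1)) + D) = -38*((-14 - 5/(-1)) + 7) = -38*((-14 - 5*(-1)) + 7) = -38*((-14 - 1*(-5)) + 7) = -38*((-14 + 5) + 7) = -38*(-9 + 7) = -38*(-2) = 76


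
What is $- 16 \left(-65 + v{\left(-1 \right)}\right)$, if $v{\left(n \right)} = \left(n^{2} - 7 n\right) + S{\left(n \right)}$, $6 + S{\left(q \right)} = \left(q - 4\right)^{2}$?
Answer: $608$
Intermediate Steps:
$S{\left(q \right)} = -6 + \left(-4 + q\right)^{2}$ ($S{\left(q \right)} = -6 + \left(q - 4\right)^{2} = -6 + \left(-4 + q\right)^{2}$)
$v{\left(n \right)} = -6 + n^{2} + \left(-4 + n\right)^{2} - 7 n$ ($v{\left(n \right)} = \left(n^{2} - 7 n\right) + \left(-6 + \left(-4 + n\right)^{2}\right) = -6 + n^{2} + \left(-4 + n\right)^{2} - 7 n$)
$- 16 \left(-65 + v{\left(-1 \right)}\right) = - 16 \left(-65 + \left(10 - -15 + 2 \left(-1\right)^{2}\right)\right) = - 16 \left(-65 + \left(10 + 15 + 2 \cdot 1\right)\right) = - 16 \left(-65 + \left(10 + 15 + 2\right)\right) = - 16 \left(-65 + 27\right) = \left(-16\right) \left(-38\right) = 608$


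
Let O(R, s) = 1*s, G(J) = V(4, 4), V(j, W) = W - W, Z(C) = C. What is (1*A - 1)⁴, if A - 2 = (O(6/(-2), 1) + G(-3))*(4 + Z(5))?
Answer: 10000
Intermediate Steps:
V(j, W) = 0
G(J) = 0
O(R, s) = s
A = 11 (A = 2 + (1 + 0)*(4 + 5) = 2 + 1*9 = 2 + 9 = 11)
(1*A - 1)⁴ = (1*11 - 1)⁴ = (11 - 1)⁴ = 10⁴ = 10000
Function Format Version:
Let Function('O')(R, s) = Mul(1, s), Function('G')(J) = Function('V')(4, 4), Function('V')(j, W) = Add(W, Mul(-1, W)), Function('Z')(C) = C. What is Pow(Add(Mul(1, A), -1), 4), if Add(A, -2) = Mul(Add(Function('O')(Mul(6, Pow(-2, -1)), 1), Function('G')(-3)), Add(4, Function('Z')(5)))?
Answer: 10000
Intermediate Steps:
Function('V')(j, W) = 0
Function('G')(J) = 0
Function('O')(R, s) = s
A = 11 (A = Add(2, Mul(Add(1, 0), Add(4, 5))) = Add(2, Mul(1, 9)) = Add(2, 9) = 11)
Pow(Add(Mul(1, A), -1), 4) = Pow(Add(Mul(1, 11), -1), 4) = Pow(Add(11, -1), 4) = Pow(10, 4) = 10000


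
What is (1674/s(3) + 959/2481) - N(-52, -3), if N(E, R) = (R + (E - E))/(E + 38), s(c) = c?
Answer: 19387555/34734 ≈ 558.17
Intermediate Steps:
N(E, R) = R/(38 + E) (N(E, R) = (R + 0)/(38 + E) = R/(38 + E))
(1674/s(3) + 959/2481) - N(-52, -3) = (1674/3 + 959/2481) - (-3)/(38 - 52) = (1674*(1/3) + 959*(1/2481)) - (-3)/(-14) = (558 + 959/2481) - (-3)*(-1)/14 = 1385357/2481 - 1*3/14 = 1385357/2481 - 3/14 = 19387555/34734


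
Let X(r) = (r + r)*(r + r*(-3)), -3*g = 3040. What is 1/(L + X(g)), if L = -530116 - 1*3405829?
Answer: -9/72389905 ≈ -1.2433e-7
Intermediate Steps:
g = -3040/3 (g = -⅓*3040 = -3040/3 ≈ -1013.3)
X(r) = -4*r² (X(r) = (2*r)*(r - 3*r) = (2*r)*(-2*r) = -4*r²)
L = -3935945 (L = -530116 - 3405829 = -3935945)
1/(L + X(g)) = 1/(-3935945 - 4*(-3040/3)²) = 1/(-3935945 - 4*9241600/9) = 1/(-3935945 - 36966400/9) = 1/(-72389905/9) = -9/72389905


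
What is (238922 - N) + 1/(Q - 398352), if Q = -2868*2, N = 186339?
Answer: 21248159303/404088 ≈ 52583.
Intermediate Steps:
Q = -5736
(238922 - N) + 1/(Q - 398352) = (238922 - 1*186339) + 1/(-5736 - 398352) = (238922 - 186339) + 1/(-404088) = 52583 - 1/404088 = 21248159303/404088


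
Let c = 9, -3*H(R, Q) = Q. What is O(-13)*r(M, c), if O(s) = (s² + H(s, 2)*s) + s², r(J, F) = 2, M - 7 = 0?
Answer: 2080/3 ≈ 693.33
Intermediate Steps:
M = 7 (M = 7 + 0 = 7)
H(R, Q) = -Q/3
O(s) = 2*s² - 2*s/3 (O(s) = (s² + (-⅓*2)*s) + s² = (s² - 2*s/3) + s² = 2*s² - 2*s/3)
O(-13)*r(M, c) = ((⅔)*(-13)*(-1 + 3*(-13)))*2 = ((⅔)*(-13)*(-1 - 39))*2 = ((⅔)*(-13)*(-40))*2 = (1040/3)*2 = 2080/3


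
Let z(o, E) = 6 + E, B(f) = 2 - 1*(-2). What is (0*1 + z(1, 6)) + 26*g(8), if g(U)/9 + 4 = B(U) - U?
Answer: -1860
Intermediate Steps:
B(f) = 4 (B(f) = 2 + 2 = 4)
g(U) = -9*U (g(U) = -36 + 9*(4 - U) = -36 + (36 - 9*U) = -9*U)
(0*1 + z(1, 6)) + 26*g(8) = (0*1 + (6 + 6)) + 26*(-9*8) = (0 + 12) + 26*(-72) = 12 - 1872 = -1860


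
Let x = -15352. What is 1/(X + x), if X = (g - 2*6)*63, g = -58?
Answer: -1/19762 ≈ -5.0602e-5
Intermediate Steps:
X = -4410 (X = (-58 - 2*6)*63 = (-58 - 12)*63 = -70*63 = -4410)
1/(X + x) = 1/(-4410 - 15352) = 1/(-19762) = -1/19762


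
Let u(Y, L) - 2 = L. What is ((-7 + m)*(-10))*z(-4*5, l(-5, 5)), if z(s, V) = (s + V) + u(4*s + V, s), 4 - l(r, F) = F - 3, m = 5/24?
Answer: -2445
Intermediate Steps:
m = 5/24 (m = 5*(1/24) = 5/24 ≈ 0.20833)
u(Y, L) = 2 + L
l(r, F) = 7 - F (l(r, F) = 4 - (F - 3) = 4 - (-3 + F) = 4 + (3 - F) = 7 - F)
z(s, V) = 2 + V + 2*s (z(s, V) = (s + V) + (2 + s) = (V + s) + (2 + s) = 2 + V + 2*s)
((-7 + m)*(-10))*z(-4*5, l(-5, 5)) = ((-7 + 5/24)*(-10))*(2 + (7 - 1*5) + 2*(-4*5)) = (-163/24*(-10))*(2 + (7 - 5) + 2*(-20)) = 815*(2 + 2 - 40)/12 = (815/12)*(-36) = -2445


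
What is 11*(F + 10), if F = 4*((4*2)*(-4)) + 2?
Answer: -1276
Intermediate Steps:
F = -126 (F = 4*(8*(-4)) + 2 = 4*(-32) + 2 = -128 + 2 = -126)
11*(F + 10) = 11*(-126 + 10) = 11*(-116) = -1276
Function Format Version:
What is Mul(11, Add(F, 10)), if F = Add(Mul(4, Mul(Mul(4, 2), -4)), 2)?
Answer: -1276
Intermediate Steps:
F = -126 (F = Add(Mul(4, Mul(8, -4)), 2) = Add(Mul(4, -32), 2) = Add(-128, 2) = -126)
Mul(11, Add(F, 10)) = Mul(11, Add(-126, 10)) = Mul(11, -116) = -1276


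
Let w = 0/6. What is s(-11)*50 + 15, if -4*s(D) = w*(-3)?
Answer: 15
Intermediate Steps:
w = 0 (w = 0*(⅙) = 0)
s(D) = 0 (s(D) = -0*(-3) = -¼*0 = 0)
s(-11)*50 + 15 = 0*50 + 15 = 0 + 15 = 15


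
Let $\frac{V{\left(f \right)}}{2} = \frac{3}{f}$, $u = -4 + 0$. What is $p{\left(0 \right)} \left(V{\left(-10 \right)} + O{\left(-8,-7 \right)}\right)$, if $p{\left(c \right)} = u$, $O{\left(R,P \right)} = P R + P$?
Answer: $- \frac{968}{5} \approx -193.6$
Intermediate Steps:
$O{\left(R,P \right)} = P + P R$
$u = -4$
$V{\left(f \right)} = \frac{6}{f}$ ($V{\left(f \right)} = 2 \frac{3}{f} = \frac{6}{f}$)
$p{\left(c \right)} = -4$
$p{\left(0 \right)} \left(V{\left(-10 \right)} + O{\left(-8,-7 \right)}\right) = - 4 \left(\frac{6}{-10} - 7 \left(1 - 8\right)\right) = - 4 \left(6 \left(- \frac{1}{10}\right) - -49\right) = - 4 \left(- \frac{3}{5} + 49\right) = \left(-4\right) \frac{242}{5} = - \frac{968}{5}$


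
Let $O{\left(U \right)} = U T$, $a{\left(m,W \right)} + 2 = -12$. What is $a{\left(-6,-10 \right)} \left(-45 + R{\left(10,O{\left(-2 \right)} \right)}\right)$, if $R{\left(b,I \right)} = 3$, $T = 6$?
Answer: $588$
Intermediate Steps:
$a{\left(m,W \right)} = -14$ ($a{\left(m,W \right)} = -2 - 12 = -14$)
$O{\left(U \right)} = 6 U$ ($O{\left(U \right)} = U 6 = 6 U$)
$a{\left(-6,-10 \right)} \left(-45 + R{\left(10,O{\left(-2 \right)} \right)}\right) = - 14 \left(-45 + 3\right) = \left(-14\right) \left(-42\right) = 588$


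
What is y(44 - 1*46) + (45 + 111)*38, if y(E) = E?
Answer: 5926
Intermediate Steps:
y(44 - 1*46) + (45 + 111)*38 = (44 - 1*46) + (45 + 111)*38 = (44 - 46) + 156*38 = -2 + 5928 = 5926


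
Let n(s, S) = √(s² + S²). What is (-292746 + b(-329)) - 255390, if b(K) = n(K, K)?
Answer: -548136 + 329*√2 ≈ -5.4767e+5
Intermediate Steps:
n(s, S) = √(S² + s²)
b(K) = √2*√(K²) (b(K) = √(K² + K²) = √(2*K²) = √2*√(K²))
(-292746 + b(-329)) - 255390 = (-292746 + √2*√((-329)²)) - 255390 = (-292746 + √2*√108241) - 255390 = (-292746 + √2*329) - 255390 = (-292746 + 329*√2) - 255390 = -548136 + 329*√2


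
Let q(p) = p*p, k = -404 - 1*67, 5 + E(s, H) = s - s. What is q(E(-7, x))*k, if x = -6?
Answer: -11775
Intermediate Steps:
E(s, H) = -5 (E(s, H) = -5 + (s - s) = -5 + 0 = -5)
k = -471 (k = -404 - 67 = -471)
q(p) = p²
q(E(-7, x))*k = (-5)²*(-471) = 25*(-471) = -11775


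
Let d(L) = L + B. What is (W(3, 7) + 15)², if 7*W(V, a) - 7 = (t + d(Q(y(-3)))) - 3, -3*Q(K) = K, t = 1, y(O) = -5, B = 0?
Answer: 112225/441 ≈ 254.48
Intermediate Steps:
Q(K) = -K/3
d(L) = L (d(L) = L + 0 = L)
W(V, a) = 20/21 (W(V, a) = 1 + ((1 - ⅓*(-5)) - 3)/7 = 1 + ((1 + 5/3) - 3)/7 = 1 + (8/3 - 3)/7 = 1 + (⅐)*(-⅓) = 1 - 1/21 = 20/21)
(W(3, 7) + 15)² = (20/21 + 15)² = (335/21)² = 112225/441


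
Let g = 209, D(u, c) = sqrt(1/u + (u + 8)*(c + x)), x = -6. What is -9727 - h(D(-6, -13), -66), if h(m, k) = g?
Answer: -9936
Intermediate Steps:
D(u, c) = sqrt(1/u + (-6 + c)*(8 + u)) (D(u, c) = sqrt(1/u + (u + 8)*(c - 6)) = sqrt(1/u + (8 + u)*(-6 + c)) = sqrt(1/u + (-6 + c)*(8 + u)))
h(m, k) = 209
-9727 - h(D(-6, -13), -66) = -9727 - 1*209 = -9727 - 209 = -9936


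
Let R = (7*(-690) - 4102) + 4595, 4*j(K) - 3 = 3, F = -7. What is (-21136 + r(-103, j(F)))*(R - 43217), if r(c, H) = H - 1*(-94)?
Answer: 1000559937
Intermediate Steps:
j(K) = 3/2 (j(K) = ¾ + (¼)*3 = ¾ + ¾ = 3/2)
r(c, H) = 94 + H (r(c, H) = H + 94 = 94 + H)
R = -4337 (R = (-4830 - 4102) + 4595 = -8932 + 4595 = -4337)
(-21136 + r(-103, j(F)))*(R - 43217) = (-21136 + (94 + 3/2))*(-4337 - 43217) = (-21136 + 191/2)*(-47554) = -42081/2*(-47554) = 1000559937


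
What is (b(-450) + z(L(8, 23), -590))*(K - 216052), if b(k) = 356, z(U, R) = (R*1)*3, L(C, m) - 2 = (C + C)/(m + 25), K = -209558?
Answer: 601812540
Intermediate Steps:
L(C, m) = 2 + 2*C/(25 + m) (L(C, m) = 2 + (C + C)/(m + 25) = 2 + (2*C)/(25 + m) = 2 + 2*C/(25 + m))
z(U, R) = 3*R (z(U, R) = R*3 = 3*R)
(b(-450) + z(L(8, 23), -590))*(K - 216052) = (356 + 3*(-590))*(-209558 - 216052) = (356 - 1770)*(-425610) = -1414*(-425610) = 601812540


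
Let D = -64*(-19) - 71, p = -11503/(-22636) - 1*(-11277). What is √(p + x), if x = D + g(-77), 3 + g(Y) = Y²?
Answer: √2350391126629/11318 ≈ 135.46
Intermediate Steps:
p = 255277675/22636 (p = -11503*(-1/22636) + 11277 = 11503/22636 + 11277 = 255277675/22636 ≈ 11278.)
D = 1145 (D = 1216 - 71 = 1145)
g(Y) = -3 + Y²
x = 7071 (x = 1145 + (-3 + (-77)²) = 1145 + (-3 + 5929) = 1145 + 5926 = 7071)
√(p + x) = √(255277675/22636 + 7071) = √(415336831/22636) = √2350391126629/11318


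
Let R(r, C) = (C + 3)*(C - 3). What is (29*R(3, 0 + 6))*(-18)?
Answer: -14094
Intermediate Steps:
R(r, C) = (-3 + C)*(3 + C) (R(r, C) = (3 + C)*(-3 + C) = (-3 + C)*(3 + C))
(29*R(3, 0 + 6))*(-18) = (29*(-9 + (0 + 6)**2))*(-18) = (29*(-9 + 6**2))*(-18) = (29*(-9 + 36))*(-18) = (29*27)*(-18) = 783*(-18) = -14094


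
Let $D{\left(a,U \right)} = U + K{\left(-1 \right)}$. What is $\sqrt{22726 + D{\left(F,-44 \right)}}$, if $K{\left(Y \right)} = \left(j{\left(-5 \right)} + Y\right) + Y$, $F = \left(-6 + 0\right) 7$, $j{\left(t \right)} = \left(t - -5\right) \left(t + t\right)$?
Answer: $18 \sqrt{70} \approx 150.6$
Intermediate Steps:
$j{\left(t \right)} = 2 t \left(5 + t\right)$ ($j{\left(t \right)} = \left(t + 5\right) 2 t = \left(5 + t\right) 2 t = 2 t \left(5 + t\right)$)
$F = -42$ ($F = \left(-6\right) 7 = -42$)
$K{\left(Y \right)} = 2 Y$ ($K{\left(Y \right)} = \left(2 \left(-5\right) \left(5 - 5\right) + Y\right) + Y = \left(2 \left(-5\right) 0 + Y\right) + Y = \left(0 + Y\right) + Y = Y + Y = 2 Y$)
$D{\left(a,U \right)} = -2 + U$ ($D{\left(a,U \right)} = U + 2 \left(-1\right) = U - 2 = -2 + U$)
$\sqrt{22726 + D{\left(F,-44 \right)}} = \sqrt{22726 - 46} = \sqrt{22680} = 18 \sqrt{70}$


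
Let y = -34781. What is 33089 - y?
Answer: 67870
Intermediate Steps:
33089 - y = 33089 - 1*(-34781) = 33089 + 34781 = 67870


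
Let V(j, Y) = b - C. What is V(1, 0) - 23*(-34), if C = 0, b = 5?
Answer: 787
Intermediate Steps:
V(j, Y) = 5 (V(j, Y) = 5 - 1*0 = 5 + 0 = 5)
V(1, 0) - 23*(-34) = 5 - 23*(-34) = 5 + 782 = 787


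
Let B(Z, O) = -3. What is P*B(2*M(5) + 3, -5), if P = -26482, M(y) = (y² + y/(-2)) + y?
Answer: 79446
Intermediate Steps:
M(y) = y² + y/2 (M(y) = (y² - y/2) + y = y² + y/2)
P*B(2*M(5) + 3, -5) = -26482*(-3) = 79446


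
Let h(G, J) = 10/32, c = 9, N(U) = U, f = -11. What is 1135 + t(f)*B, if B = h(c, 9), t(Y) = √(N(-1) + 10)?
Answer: 18175/16 ≈ 1135.9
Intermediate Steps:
h(G, J) = 5/16 (h(G, J) = 10*(1/32) = 5/16)
t(Y) = 3 (t(Y) = √(-1 + 10) = √9 = 3)
B = 5/16 ≈ 0.31250
1135 + t(f)*B = 1135 + 3*(5/16) = 1135 + 15/16 = 18175/16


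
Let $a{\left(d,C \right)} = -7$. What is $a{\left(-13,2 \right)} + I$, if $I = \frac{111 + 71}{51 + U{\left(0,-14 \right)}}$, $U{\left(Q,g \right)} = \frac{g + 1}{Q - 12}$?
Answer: $- \frac{2191}{625} \approx -3.5056$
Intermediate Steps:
$U{\left(Q,g \right)} = \frac{1 + g}{-12 + Q}$
$I = \frac{2184}{625}$ ($I = \frac{111 + 71}{51 + \frac{1 - 14}{-12 + 0}} = \frac{182}{51 + \frac{1}{-12} \left(-13\right)} = \frac{182}{51 - - \frac{13}{12}} = \frac{182}{51 + \frac{13}{12}} = \frac{182}{\frac{625}{12}} = 182 \cdot \frac{12}{625} = \frac{2184}{625} \approx 3.4944$)
$a{\left(-13,2 \right)} + I = -7 + \frac{2184}{625} = - \frac{2191}{625}$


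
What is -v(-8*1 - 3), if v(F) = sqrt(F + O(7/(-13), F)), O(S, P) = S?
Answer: -5*I*sqrt(78)/13 ≈ -3.3968*I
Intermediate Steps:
v(F) = sqrt(-7/13 + F) (v(F) = sqrt(F + 7/(-13)) = sqrt(F + 7*(-1/13)) = sqrt(F - 7/13) = sqrt(-7/13 + F))
-v(-8*1 - 3) = -sqrt(-91 + 169*(-8*1 - 3))/13 = -sqrt(-91 + 169*(-8 - 3))/13 = -sqrt(-91 + 169*(-11))/13 = -sqrt(-91 - 1859)/13 = -sqrt(-1950)/13 = -5*I*sqrt(78)/13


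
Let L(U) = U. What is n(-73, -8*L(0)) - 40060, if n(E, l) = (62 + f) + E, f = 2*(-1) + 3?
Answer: -40070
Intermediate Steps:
f = 1 (f = -2 + 3 = 1)
n(E, l) = 63 + E (n(E, l) = (62 + 1) + E = 63 + E)
n(-73, -8*L(0)) - 40060 = (63 - 73) - 40060 = -10 - 40060 = -40070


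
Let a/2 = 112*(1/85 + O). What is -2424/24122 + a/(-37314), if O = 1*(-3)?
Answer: -1578932812/19126876545 ≈ -0.082551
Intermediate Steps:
O = -3
a = -56896/85 (a = 2*(112*(1/85 - 3)) = 2*(112*(-254/85)) = 2*(-28448/85) = -56896/85 ≈ -669.36)
-2424/24122 + a/(-37314) = -2424/24122 - 56896/85/(-37314) = -2424*1/24122 - 56896/85*(-1/37314) = -1212/12061 + 28448/1585845 = -1578932812/19126876545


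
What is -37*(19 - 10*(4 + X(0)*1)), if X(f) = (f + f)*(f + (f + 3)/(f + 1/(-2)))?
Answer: 777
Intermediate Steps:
X(f) = 2*f*(f + (3 + f)/(-1/2 + f)) (X(f) = (2*f)*(f + (3 + f)/(f - 1/2)) = (2*f)*(f + (3 + f)/(-1/2 + f)) = 2*f*(f + (3 + f)/(-1/2 + f)))
-37*(19 - 10*(4 + X(0)*1)) = -37*(19 - 10*(4 + (2*0*(6 + 0 + 2*0**2)/(-1 + 2*0))*1)) = -37*(19 - 10*(4 + (2*0*(6 + 0 + 2*0)/(-1 + 0))*1)) = -37*(19 - 10*(4 + (2*0*(6 + 0 + 0)/(-1))*1)) = -37*(19 - 10*(4 + (2*0*(-1)*6)*1)) = -37*(19 - 10*(4 + 0*1)) = -37*(19 - 10*(4 + 0)) = -37*(19 - 10*4) = -37*(19 - 40) = -37*(-21) = 777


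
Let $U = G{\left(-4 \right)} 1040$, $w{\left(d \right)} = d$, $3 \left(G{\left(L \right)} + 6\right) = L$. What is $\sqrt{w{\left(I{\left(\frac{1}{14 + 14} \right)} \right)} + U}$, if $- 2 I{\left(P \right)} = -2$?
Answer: $\frac{i \sqrt{68631}}{3} \approx 87.325 i$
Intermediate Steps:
$I{\left(P \right)} = 1$ ($I{\left(P \right)} = \left(- \frac{1}{2}\right) \left(-2\right) = 1$)
$G{\left(L \right)} = -6 + \frac{L}{3}$
$U = - \frac{22880}{3}$ ($U = \left(-6 + \frac{1}{3} \left(-4\right)\right) 1040 = \left(-6 - \frac{4}{3}\right) 1040 = \left(- \frac{22}{3}\right) 1040 = - \frac{22880}{3} \approx -7626.7$)
$\sqrt{w{\left(I{\left(\frac{1}{14 + 14} \right)} \right)} + U} = \sqrt{1 - \frac{22880}{3}} = \sqrt{- \frac{22877}{3}} = \frac{i \sqrt{68631}}{3}$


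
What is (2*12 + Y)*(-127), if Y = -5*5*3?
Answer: 6477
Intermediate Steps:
Y = -75 (Y = -25*3 = -75)
(2*12 + Y)*(-127) = (2*12 - 75)*(-127) = (24 - 75)*(-127) = -51*(-127) = 6477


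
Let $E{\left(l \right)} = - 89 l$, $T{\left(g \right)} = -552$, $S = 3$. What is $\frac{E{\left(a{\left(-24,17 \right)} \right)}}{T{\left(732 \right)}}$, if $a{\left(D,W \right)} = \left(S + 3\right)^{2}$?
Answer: $\frac{267}{46} \approx 5.8043$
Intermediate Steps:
$a{\left(D,W \right)} = 36$ ($a{\left(D,W \right)} = \left(3 + 3\right)^{2} = 6^{2} = 36$)
$\frac{E{\left(a{\left(-24,17 \right)} \right)}}{T{\left(732 \right)}} = \frac{\left(-89\right) 36}{-552} = \left(-3204\right) \left(- \frac{1}{552}\right) = \frac{267}{46}$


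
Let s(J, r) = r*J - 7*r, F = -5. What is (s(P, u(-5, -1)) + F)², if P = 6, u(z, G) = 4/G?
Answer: 1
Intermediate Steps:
s(J, r) = -7*r + J*r (s(J, r) = J*r - 7*r = -7*r + J*r)
(s(P, u(-5, -1)) + F)² = ((4/(-1))*(-7 + 6) - 5)² = ((4*(-1))*(-1) - 5)² = (-4*(-1) - 5)² = (4 - 5)² = (-1)² = 1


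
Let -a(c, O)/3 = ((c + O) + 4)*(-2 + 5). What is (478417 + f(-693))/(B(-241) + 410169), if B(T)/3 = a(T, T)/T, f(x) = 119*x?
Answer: 95423950/98837823 ≈ 0.96546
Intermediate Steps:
a(c, O) = -36 - 9*O - 9*c (a(c, O) = -3*((c + O) + 4)*(-2 + 5) = -3*((O + c) + 4)*3 = -3*(4 + O + c)*3 = -3*(12 + 3*O + 3*c) = -36 - 9*O - 9*c)
B(T) = 3*(-36 - 18*T)/T (B(T) = 3*((-36 - 9*T - 9*T)/T) = 3*((-36 - 18*T)/T) = 3*(-36 - 18*T)/T)
(478417 + f(-693))/(B(-241) + 410169) = (478417 + 119*(-693))/((-54 - 108/(-241)) + 410169) = (478417 - 82467)/((-54 - 108*(-1/241)) + 410169) = 395950/((-54 + 108/241) + 410169) = 395950/(-12906/241 + 410169) = 395950/(98837823/241) = 395950*(241/98837823) = 95423950/98837823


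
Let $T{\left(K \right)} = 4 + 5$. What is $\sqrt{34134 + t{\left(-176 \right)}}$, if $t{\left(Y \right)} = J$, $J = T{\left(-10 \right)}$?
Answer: $\sqrt{34143} \approx 184.78$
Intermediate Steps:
$T{\left(K \right)} = 9$
$J = 9$
$t{\left(Y \right)} = 9$
$\sqrt{34134 + t{\left(-176 \right)}} = \sqrt{34134 + 9} = \sqrt{34143}$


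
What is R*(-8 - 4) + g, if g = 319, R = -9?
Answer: 427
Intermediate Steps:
R*(-8 - 4) + g = -9*(-8 - 4) + 319 = -9*(-12) + 319 = 108 + 319 = 427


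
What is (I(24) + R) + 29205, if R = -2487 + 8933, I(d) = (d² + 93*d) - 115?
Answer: 38344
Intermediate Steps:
I(d) = -115 + d² + 93*d
R = 6446
(I(24) + R) + 29205 = ((-115 + 24² + 93*24) + 6446) + 29205 = ((-115 + 576 + 2232) + 6446) + 29205 = (2693 + 6446) + 29205 = 9139 + 29205 = 38344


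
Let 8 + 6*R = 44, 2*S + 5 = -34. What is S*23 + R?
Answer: -885/2 ≈ -442.50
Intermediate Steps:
S = -39/2 (S = -5/2 + (½)*(-34) = -5/2 - 17 = -39/2 ≈ -19.500)
R = 6 (R = -4/3 + (⅙)*44 = -4/3 + 22/3 = 6)
S*23 + R = -39/2*23 + 6 = -897/2 + 6 = -885/2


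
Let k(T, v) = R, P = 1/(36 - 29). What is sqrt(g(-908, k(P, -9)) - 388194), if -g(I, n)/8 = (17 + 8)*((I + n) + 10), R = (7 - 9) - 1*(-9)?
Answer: I*sqrt(209994) ≈ 458.25*I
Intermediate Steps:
R = 7 (R = -2 + 9 = 7)
P = 1/7 ≈ 0.14286
k(T, v) = 7
g(I, n) = -2000 - 200*I - 200*n (g(I, n) = -8*(17 + 8)*((I + n) + 10) = -200*(10 + I + n) = -8*(250 + 25*I + 25*n) = -2000 - 200*I - 200*n)
sqrt(g(-908, k(P, -9)) - 388194) = sqrt((-2000 - 200*(-908) - 200*7) - 388194) = sqrt((-2000 + 181600 - 1400) - 388194) = sqrt(178200 - 388194) = sqrt(-209994) = I*sqrt(209994)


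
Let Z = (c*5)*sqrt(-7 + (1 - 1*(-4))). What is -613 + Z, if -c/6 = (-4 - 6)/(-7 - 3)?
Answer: -613 - 30*I*sqrt(2) ≈ -613.0 - 42.426*I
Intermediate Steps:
c = -6 (c = -6*(-4 - 6)/(-7 - 3) = -(-60)/(-10) = -(-60)*(-1)/10 = -6*1 = -6)
Z = -30*I*sqrt(2) (Z = (-6*5)*sqrt(-7 + (1 - 1*(-4))) = -30*sqrt(-7 + (1 + 4)) = -30*sqrt(-7 + 5) = -30*I*sqrt(2) ≈ -42.426*I)
-613 + Z = -613 - 30*I*sqrt(2)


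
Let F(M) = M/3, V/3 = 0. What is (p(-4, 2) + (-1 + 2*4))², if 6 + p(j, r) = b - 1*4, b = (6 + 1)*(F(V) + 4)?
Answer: 625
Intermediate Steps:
V = 0 (V = 3*0 = 0)
F(M) = M/3 (F(M) = M*(⅓) = M/3)
b = 28 (b = (6 + 1)*((⅓)*0 + 4) = 7*(0 + 4) = 7*4 = 28)
p(j, r) = 18 (p(j, r) = -6 + (28 - 1*4) = -6 + (28 - 4) = -6 + 24 = 18)
(p(-4, 2) + (-1 + 2*4))² = (18 + (-1 + 2*4))² = (18 + (-1 + 8))² = (18 + 7)² = 25² = 625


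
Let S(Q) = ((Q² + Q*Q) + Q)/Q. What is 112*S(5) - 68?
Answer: 1164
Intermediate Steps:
S(Q) = (Q + 2*Q²)/Q (S(Q) = ((Q² + Q²) + Q)/Q = (2*Q² + Q)/Q = (Q + 2*Q²)/Q)
112*S(5) - 68 = 112*(1 + 2*5) - 68 = 112*(1 + 10) - 68 = 112*11 - 68 = 1232 - 68 = 1164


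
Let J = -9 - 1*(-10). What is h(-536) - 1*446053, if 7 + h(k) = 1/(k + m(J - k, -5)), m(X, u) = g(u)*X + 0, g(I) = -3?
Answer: -957690821/2147 ≈ -4.4606e+5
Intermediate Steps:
J = 1 (J = -9 + 10 = 1)
m(X, u) = -3*X (m(X, u) = -3*X + 0 = -3*X)
h(k) = -7 + 1/(-3 + 4*k) (h(k) = -7 + 1/(k - 3*(1 - k)) = -7 + 1/(k + (-3 + 3*k)) = -7 + 1/(-3 + 4*k))
h(-536) - 1*446053 = 2*(11 - 14*(-536))/(-3 + 4*(-536)) - 1*446053 = 2*(11 + 7504)/(-3 - 2144) - 446053 = 2*7515/(-2147) - 446053 = 2*(-1/2147)*7515 - 446053 = -15030/2147 - 446053 = -957690821/2147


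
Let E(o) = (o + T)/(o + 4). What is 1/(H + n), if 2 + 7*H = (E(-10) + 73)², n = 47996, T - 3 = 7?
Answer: 1/48757 ≈ 2.0510e-5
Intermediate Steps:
T = 10 (T = 3 + 7 = 10)
E(o) = (10 + o)/(4 + o) (E(o) = (o + 10)/(o + 4) = (10 + o)/(4 + o))
H = 761 (H = -2/7 + ((10 - 10)/(4 - 10) + 73)²/7 = -2/7 + (0/(-6) + 73)²/7 = -2/7 + (-⅙*0 + 73)²/7 = -2/7 + (0 + 73)²/7 = -2/7 + (⅐)*73² = -2/7 + (⅐)*5329 = -2/7 + 5329/7 = 761)
1/(H + n) = 1/(761 + 47996) = 1/48757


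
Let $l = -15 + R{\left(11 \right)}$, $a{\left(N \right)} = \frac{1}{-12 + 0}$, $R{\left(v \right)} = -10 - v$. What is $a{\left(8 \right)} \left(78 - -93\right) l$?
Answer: $513$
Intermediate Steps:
$a{\left(N \right)} = - \frac{1}{12}$ ($a{\left(N \right)} = \frac{1}{-12} = - \frac{1}{12}$)
$l = -36$ ($l = -15 - 21 = -36$)
$a{\left(8 \right)} \left(78 - -93\right) l = - \frac{78 - -93}{12} \left(-36\right) = - \frac{78 + 93}{12} \left(-36\right) = \left(- \frac{1}{12}\right) 171 \left(-36\right) = \left(- \frac{57}{4}\right) \left(-36\right) = 513$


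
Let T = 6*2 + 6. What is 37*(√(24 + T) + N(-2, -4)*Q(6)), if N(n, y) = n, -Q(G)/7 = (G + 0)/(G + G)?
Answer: 259 + 37*√42 ≈ 498.79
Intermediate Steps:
Q(G) = -7/2 (Q(G) = -7*(G + 0)/(G + G) = -7*G/(2*G) = -7*G*1/(2*G) = -7*½ = -7/2)
T = 18 (T = 12 + 6 = 18)
37*(√(24 + T) + N(-2, -4)*Q(6)) = 37*(√(24 + 18) - 2*(-7/2)) = 37*(√42 + 7) = 37*(7 + √42) = 259 + 37*√42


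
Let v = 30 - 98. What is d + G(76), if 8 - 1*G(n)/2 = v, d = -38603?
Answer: -38451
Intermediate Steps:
v = -68
G(n) = 152 (G(n) = 16 - 2*(-68) = 16 + 136 = 152)
d + G(76) = -38603 + 152 = -38451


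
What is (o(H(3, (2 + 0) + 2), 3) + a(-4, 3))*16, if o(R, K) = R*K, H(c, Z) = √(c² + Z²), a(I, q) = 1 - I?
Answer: 320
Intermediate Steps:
H(c, Z) = √(Z² + c²)
o(R, K) = K*R
(o(H(3, (2 + 0) + 2), 3) + a(-4, 3))*16 = (3*√(((2 + 0) + 2)² + 3²) + (1 - 1*(-4)))*16 = (3*√((2 + 2)² + 9) + (1 + 4))*16 = (3*√(4² + 9) + 5)*16 = (3*√(16 + 9) + 5)*16 = (3*√25 + 5)*16 = (3*5 + 5)*16 = (15 + 5)*16 = 20*16 = 320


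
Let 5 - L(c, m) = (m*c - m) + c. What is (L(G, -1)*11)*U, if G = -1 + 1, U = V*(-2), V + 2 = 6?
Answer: -352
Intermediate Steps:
V = 4 (V = -2 + 6 = 4)
U = -8 (U = 4*(-2) = -8)
G = 0
L(c, m) = 5 + m - c - c*m (L(c, m) = 5 - ((m*c - m) + c) = 5 - ((c*m - m) + c) = 5 - ((-m + c*m) + c) = 5 - (c - m + c*m) = 5 + (m - c - c*m) = 5 + m - c - c*m)
(L(G, -1)*11)*U = ((5 - 1 - 1*0 - 1*0*(-1))*11)*(-8) = ((5 - 1 + 0 + 0)*11)*(-8) = (4*11)*(-8) = 44*(-8) = -352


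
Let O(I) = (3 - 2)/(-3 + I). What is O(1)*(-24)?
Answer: 12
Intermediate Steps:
O(I) = 1/(-3 + I)
O(1)*(-24) = -24/(-3 + 1) = -24/(-2) = -½*(-24) = 12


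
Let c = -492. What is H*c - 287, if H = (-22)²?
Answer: -238415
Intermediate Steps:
H = 484
H*c - 287 = 484*(-492) - 287 = -238128 - 287 = -238415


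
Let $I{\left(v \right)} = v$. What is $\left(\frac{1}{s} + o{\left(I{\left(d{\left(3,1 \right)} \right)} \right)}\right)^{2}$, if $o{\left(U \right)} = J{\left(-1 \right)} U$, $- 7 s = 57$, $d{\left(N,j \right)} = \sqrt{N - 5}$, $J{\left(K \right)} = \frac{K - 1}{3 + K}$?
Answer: $- \frac{6449}{3249} + \frac{14 i \sqrt{2}}{57} \approx -1.9849 + 0.34735 i$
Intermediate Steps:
$J{\left(K \right)} = \frac{-1 + K}{3 + K}$
$d{\left(N,j \right)} = \sqrt{-5 + N}$
$s = - \frac{57}{7}$ ($s = \left(- \frac{1}{7}\right) 57 = - \frac{57}{7} \approx -8.1429$)
$o{\left(U \right)} = - U$ ($o{\left(U \right)} = \frac{-1 - 1}{3 - 1} U = \frac{1}{2} \left(-2\right) U = - U$)
$\left(\frac{1}{s} + o{\left(I{\left(d{\left(3,1 \right)} \right)} \right)}\right)^{2} = \left(\frac{1}{- \frac{57}{7}} - \sqrt{-5 + 3}\right)^{2} = \left(- \frac{7}{57} - \sqrt{-2}\right)^{2} = \left(- \frac{7}{57} - i \sqrt{2}\right)^{2}$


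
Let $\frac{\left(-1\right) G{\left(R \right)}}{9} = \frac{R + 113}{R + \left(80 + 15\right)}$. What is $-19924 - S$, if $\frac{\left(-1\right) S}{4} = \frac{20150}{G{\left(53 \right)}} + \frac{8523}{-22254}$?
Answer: $- \frac{77328096706}{2770623} \approx -27910.0$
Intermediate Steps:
$G{\left(R \right)} = - \frac{9 \left(113 + R\right)}{95 + R}$ ($G{\left(R \right)} = - 9 \frac{R + 113}{R + \left(80 + 15\right)} = - 9 \frac{113 + R}{R + 95} = - 9 \frac{113 + R}{95 + R} = - \frac{9 \left(113 + R\right)}{95 + R}$)
$S = \frac{22126204054}{2770623}$ ($S = - 4 \left(\frac{20150}{9 \frac{1}{95 + 53} \left(-113 - 53\right)} + \frac{8523}{-22254}\right) = - 4 \left(\frac{20150}{9 \cdot \frac{1}{148} \left(-113 - 53\right)} + 8523 \left(- \frac{1}{22254}\right)\right) = - 4 \left(\frac{20150}{9 \cdot \frac{1}{148} \left(-166\right)} - \frac{2841}{7418}\right) = - 4 \left(\frac{20150}{- \frac{747}{74}} - \frac{2841}{7418}\right) = - 4 \left(20150 \left(- \frac{74}{747}\right) - \frac{2841}{7418}\right) = - 4 \left(- \frac{1491100}{747} - \frac{2841}{7418}\right) = \left(-4\right) \left(- \frac{11063102027}{5541246}\right) = \frac{22126204054}{2770623} \approx 7986.0$)
$-19924 - S = -19924 - \frac{22126204054}{2770623} = - \frac{77328096706}{2770623}$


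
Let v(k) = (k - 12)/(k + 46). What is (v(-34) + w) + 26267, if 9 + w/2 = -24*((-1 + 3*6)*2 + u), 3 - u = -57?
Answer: 130399/6 ≈ 21733.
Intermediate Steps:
u = 60 (u = 3 - 1*(-57) = 3 + 57 = 60)
w = -4530 (w = -18 + 2*(-24*((-1 + 3*6)*2 + 60)) = -18 + 2*(-24*((-1 + 18)*2 + 60)) = -18 + 2*(-24*(17*2 + 60)) = -18 + 2*(-24*(34 + 60)) = -18 + 2*(-24*94) = -18 + 2*(-2256) = -18 - 4512 = -4530)
v(k) = (-12 + k)/(46 + k)
(v(-34) + w) + 26267 = ((-12 - 34)/(46 - 34) - 4530) + 26267 = (-46/12 - 4530) + 26267 = ((1/12)*(-46) - 4530) + 26267 = (-23/6 - 4530) + 26267 = -27203/6 + 26267 = 130399/6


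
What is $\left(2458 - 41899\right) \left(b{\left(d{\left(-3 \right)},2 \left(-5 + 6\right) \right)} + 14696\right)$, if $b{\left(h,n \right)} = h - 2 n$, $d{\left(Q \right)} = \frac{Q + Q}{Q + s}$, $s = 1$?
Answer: $-579585495$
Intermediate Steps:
$d{\left(Q \right)} = \frac{2 Q}{1 + Q}$ ($d{\left(Q \right)} = \frac{Q + Q}{Q + 1} = \frac{2 Q}{1 + Q}$)
$\left(2458 - 41899\right) \left(b{\left(d{\left(-3 \right)},2 \left(-5 + 6\right) \right)} + 14696\right) = \left(2458 - 41899\right) \left(\left(2 \left(-3\right) \frac{1}{1 - 3} - 2 \cdot 2 \left(-5 + 6\right)\right) + 14696\right) = - 39441 \left(\left(2 \left(-3\right) \frac{1}{-2} - 2 \cdot 2 \cdot 1\right) + 14696\right) = - 39441 \left(\left(2 \left(-3\right) \left(- \frac{1}{2}\right) - 4\right) + 14696\right) = - 39441 \left(\left(3 - 4\right) + 14696\right) = - 39441 \left(-1 + 14696\right) = \left(-39441\right) 14695 = -579585495$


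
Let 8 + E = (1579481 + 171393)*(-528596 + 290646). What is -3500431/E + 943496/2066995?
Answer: 35735180067281783/78286584080935860 ≈ 0.45647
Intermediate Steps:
E = -416620468308 (E = -8 + (1579481 + 171393)*(-528596 + 290646) = -8 + 1750874*(-237950) = -8 - 416620468300 = -416620468308)
-3500431/E + 943496/2066995 = -3500431/(-416620468308) + 943496/2066995 = -3500431*(-1/416620468308) + 943496*(1/2066995) = 318221/37874588028 + 943496/2066995 = 35735180067281783/78286584080935860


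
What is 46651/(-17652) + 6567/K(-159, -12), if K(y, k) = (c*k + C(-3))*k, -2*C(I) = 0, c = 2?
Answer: 948937/47072 ≈ 20.159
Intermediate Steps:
C(I) = 0 (C(I) = -1/2*0 = 0)
K(y, k) = 2*k**2 (K(y, k) = (2*k + 0)*k = (2*k)*k = 2*k**2)
46651/(-17652) + 6567/K(-159, -12) = 46651/(-17652) + 6567/((2*(-12)**2)) = 46651*(-1/17652) + 6567/((2*144)) = -46651/17652 + 6567/288 = -46651/17652 + 6567*(1/288) = -46651/17652 + 2189/96 = 948937/47072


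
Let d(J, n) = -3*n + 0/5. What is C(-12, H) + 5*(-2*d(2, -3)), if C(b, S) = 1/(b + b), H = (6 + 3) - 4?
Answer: -2161/24 ≈ -90.042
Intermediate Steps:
H = 5 (H = 9 - 4 = 5)
d(J, n) = -3*n (d(J, n) = -3*n + 0*(⅕) = -3*n + 0 = -3*n)
C(b, S) = 1/(2*b)
C(-12, H) + 5*(-2*d(2, -3)) = (½)/(-12) + 5*(-(-6)*(-3)) = (½)*(-1/12) + 5*(-2*9) = -1/24 + 5*(-18) = -1/24 - 90 = -2161/24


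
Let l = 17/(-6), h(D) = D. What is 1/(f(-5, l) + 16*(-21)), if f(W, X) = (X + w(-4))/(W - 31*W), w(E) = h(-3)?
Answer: -180/60487 ≈ -0.0029758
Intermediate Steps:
l = -17/6 (l = 17*(-1/6) = -17/6 ≈ -2.8333)
w(E) = -3
f(W, X) = -(-3 + X)/(30*W) (f(W, X) = (X - 3)/(W - 31*W) = (-3 + X)/((-30*W)) = (-3 + X)*(-1/(30*W)) = -(-3 + X)/(30*W))
1/(f(-5, l) + 16*(-21)) = 1/((1/30)*(3 - 1*(-17/6))/(-5) + 16*(-21)) = 1/((1/30)*(-1/5)*(3 + 17/6) - 336) = 1/((1/30)*(-1/5)*(35/6) - 336) = 1/(-7/180 - 336) = 1/(-60487/180) = -180/60487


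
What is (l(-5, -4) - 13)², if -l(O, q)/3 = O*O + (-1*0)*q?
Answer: 7744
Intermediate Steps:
l(O, q) = -3*O² (l(O, q) = -3*(O*O + (-1*0)*q) = -3*(O² + 0*q) = -3*(O² + 0) = -3*O²)
(l(-5, -4) - 13)² = (-3*(-5)² - 13)² = (-3*25 - 13)² = (-75 - 13)² = (-88)² = 7744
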